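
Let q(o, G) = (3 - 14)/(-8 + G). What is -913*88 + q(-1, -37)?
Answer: -3615469/45 ≈ -80344.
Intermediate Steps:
q(o, G) = -11/(-8 + G)
-913*88 + q(-1, -37) = -913*88 - 11/(-8 - 37) = -80344 - 11/(-45) = -80344 - 11*(-1/45) = -80344 + 11/45 = -3615469/45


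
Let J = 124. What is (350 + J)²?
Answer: 224676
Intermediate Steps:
(350 + J)² = (350 + 124)² = 474² = 224676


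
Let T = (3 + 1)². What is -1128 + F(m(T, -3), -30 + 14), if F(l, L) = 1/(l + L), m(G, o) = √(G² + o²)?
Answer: -10136/9 + √265/9 ≈ -1124.4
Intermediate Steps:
T = 16 (T = 4² = 16)
F(l, L) = 1/(L + l)
-1128 + F(m(T, -3), -30 + 14) = -1128 + 1/((-30 + 14) + √(16² + (-3)²)) = -1128 + 1/(-16 + √(256 + 9)) = -1128 + 1/(-16 + √265)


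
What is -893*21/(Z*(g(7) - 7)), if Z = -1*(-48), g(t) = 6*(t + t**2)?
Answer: -19/16 ≈ -1.1875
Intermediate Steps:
g(t) = 6*t + 6*t**2
Z = 48
-893*21/(Z*(g(7) - 7)) = -893*7/(16*(6*7*(1 + 7) - 7)) = -893*7/(16*(6*7*8 - 7)) = -893*7/(16*(336 - 7)) = -893/((16/7)*329) = -893/752 = -893*1/752 = -19/16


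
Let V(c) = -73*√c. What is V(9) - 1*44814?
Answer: -45033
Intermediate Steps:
V(9) - 1*44814 = -73*√9 - 1*44814 = -73*3 - 44814 = -219 - 44814 = -45033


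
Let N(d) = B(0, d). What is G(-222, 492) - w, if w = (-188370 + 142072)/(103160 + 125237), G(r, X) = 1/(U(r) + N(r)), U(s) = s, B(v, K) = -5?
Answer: 10281249/51846119 ≈ 0.19830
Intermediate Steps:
N(d) = -5
G(r, X) = 1/(-5 + r) (G(r, X) = 1/(r - 5) = 1/(-5 + r))
w = -46298/228397 ≈ -0.20271
G(-222, 492) - w = 1/(-5 - 222) - 1*(-46298/228397) = 1/(-227) + 46298/228397 = -1/227 + 46298/228397 = 10281249/51846119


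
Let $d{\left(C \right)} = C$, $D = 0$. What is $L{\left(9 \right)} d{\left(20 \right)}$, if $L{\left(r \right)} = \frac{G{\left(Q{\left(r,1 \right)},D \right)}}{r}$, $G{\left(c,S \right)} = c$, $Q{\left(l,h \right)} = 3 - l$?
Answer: $- \frac{40}{3} \approx -13.333$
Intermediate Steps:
$L{\left(r \right)} = \frac{3 - r}{r}$
$L{\left(9 \right)} d{\left(20 \right)} = \frac{3 - 9}{9} \cdot 20 = \frac{1}{9} \left(-6\right) 20 = \left(- \frac{2}{3}\right) 20 = - \frac{40}{3}$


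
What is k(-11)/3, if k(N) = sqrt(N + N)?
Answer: I*sqrt(22)/3 ≈ 1.5635*I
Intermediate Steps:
k(N) = sqrt(2)*sqrt(N) (k(N) = sqrt(2*N) = sqrt(2)*sqrt(N))
k(-11)/3 = (sqrt(2)*sqrt(-11))/3 = (sqrt(2)*(I*sqrt(11)))*(1/3) = (I*sqrt(22))*(1/3) = I*sqrt(22)/3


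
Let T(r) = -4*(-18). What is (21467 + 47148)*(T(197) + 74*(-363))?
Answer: -1838195850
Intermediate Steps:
T(r) = 72
(21467 + 47148)*(T(197) + 74*(-363)) = (21467 + 47148)*(72 + 74*(-363)) = 68615*(72 - 26862) = 68615*(-26790) = -1838195850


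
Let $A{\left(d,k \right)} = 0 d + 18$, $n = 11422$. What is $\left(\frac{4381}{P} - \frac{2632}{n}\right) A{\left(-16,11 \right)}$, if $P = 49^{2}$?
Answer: $\frac{393483150}{13712111} \approx 28.696$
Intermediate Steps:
$P = 2401$
$A{\left(d,k \right)} = 18$ ($A{\left(d,k \right)} = 0 + 18 = 18$)
$\left(\frac{4381}{P} - \frac{2632}{n}\right) A{\left(-16,11 \right)} = \left(\frac{4381}{2401} - \frac{2632}{11422}\right) 18 = \left(4381 \cdot \frac{1}{2401} - \frac{1316}{5711}\right) 18 = \left(\frac{4381}{2401} - \frac{1316}{5711}\right) 18 = \frac{21860175}{13712111} \cdot 18 = \frac{393483150}{13712111}$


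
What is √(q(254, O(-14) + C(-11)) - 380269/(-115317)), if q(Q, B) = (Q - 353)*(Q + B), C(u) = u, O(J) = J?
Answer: I*√33492816035094/38439 ≈ 150.56*I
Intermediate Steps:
q(Q, B) = (-353 + Q)*(B + Q)
√(q(254, O(-14) + C(-11)) - 380269/(-115317)) = √((254² - 353*(-14 - 11) - 353*254 + (-14 - 11)*254) - 380269/(-115317)) = √((64516 - 353*(-25) - 89662 - 25*254) - 380269*(-1/115317)) = √((64516 + 8825 - 89662 - 6350) + 380269/115317) = √(-22671 + 380269/115317) = √(-2613971438/115317) = I*√33492816035094/38439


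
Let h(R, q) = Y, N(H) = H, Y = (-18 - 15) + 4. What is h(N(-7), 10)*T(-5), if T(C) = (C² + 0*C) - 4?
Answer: -609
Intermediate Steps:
Y = -29 (Y = -33 + 4 = -29)
h(R, q) = -29
T(C) = -4 + C² (T(C) = (C² + 0) - 4 = C² - 4 = -4 + C²)
h(N(-7), 10)*T(-5) = -29*(-4 + (-5)²) = -29*(-4 + 25) = -29*21 = -609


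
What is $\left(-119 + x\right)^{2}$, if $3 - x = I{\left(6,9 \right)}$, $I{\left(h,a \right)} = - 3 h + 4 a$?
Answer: $17956$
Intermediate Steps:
$x = -15$ ($x = 3 - \left(\left(-3\right) 6 + 4 \cdot 9\right) = 3 - \left(-18 + 36\right) = 3 - 18 = -15$)
$\left(-119 + x\right)^{2} = \left(-119 - 15\right)^{2} = \left(-134\right)^{2} = 17956$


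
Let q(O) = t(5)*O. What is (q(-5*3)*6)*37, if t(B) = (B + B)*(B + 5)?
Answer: -333000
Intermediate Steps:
t(B) = 2*B*(5 + B) (t(B) = (2*B)*(5 + B) = 2*B*(5 + B))
q(O) = 100*O (q(O) = (2*5*(5 + 5))*O = (2*5*10)*O = 100*O)
(q(-5*3)*6)*37 = ((100*(-5*3))*6)*37 = ((100*(-15))*6)*37 = -1500*6*37 = -9000*37 = -333000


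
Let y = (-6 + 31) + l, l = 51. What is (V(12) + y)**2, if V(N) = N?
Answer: 7744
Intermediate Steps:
y = 76 (y = (-6 + 31) + 51 = 25 + 51 = 76)
(V(12) + y)**2 = (12 + 76)**2 = 88**2 = 7744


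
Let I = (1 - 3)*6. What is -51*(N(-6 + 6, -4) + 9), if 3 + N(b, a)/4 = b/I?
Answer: 153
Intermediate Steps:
I = -12 (I = -2*6 = -12)
N(b, a) = -12 - b/3 (N(b, a) = -12 + 4*(b/(-12)) = -12 + 4*(b*(-1/12)) = -12 + 4*(-b/12) = -12 - b/3)
-51*(N(-6 + 6, -4) + 9) = -51*((-12 - (-6 + 6)/3) + 9) = -51*((-12 - ⅓*0) + 9) = -51*((-12 + 0) + 9) = -51*(-12 + 9) = -51*(-3) = 153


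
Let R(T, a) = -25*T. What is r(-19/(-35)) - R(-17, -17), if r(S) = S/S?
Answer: -424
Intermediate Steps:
r(S) = 1
r(-19/(-35)) - R(-17, -17) = 1 - (-25)*(-17) = 1 - 1*425 = 1 - 425 = -424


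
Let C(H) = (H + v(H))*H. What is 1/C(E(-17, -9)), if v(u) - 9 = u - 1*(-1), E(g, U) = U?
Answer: 1/72 ≈ 0.013889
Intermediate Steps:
v(u) = 10 + u (v(u) = 9 + (u - 1*(-1)) = 9 + (u + 1) = 9 + (1 + u) = 10 + u)
C(H) = H*(10 + 2*H) (C(H) = (H + (10 + H))*H = (10 + 2*H)*H = H*(10 + 2*H))
1/C(E(-17, -9)) = 1/(2*(-9)*(5 - 9)) = 1/(2*(-9)*(-4)) = 1/72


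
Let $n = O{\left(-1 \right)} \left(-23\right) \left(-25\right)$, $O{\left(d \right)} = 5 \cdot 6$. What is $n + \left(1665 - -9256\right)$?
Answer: $28171$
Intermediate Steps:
$O{\left(d \right)} = 30$
$n = 17250$ ($n = 30 \left(-23\right) \left(-25\right) = \left(-690\right) \left(-25\right) = 17250$)
$n + \left(1665 - -9256\right) = 17250 + \left(1665 - -9256\right) = 17250 + \left(1665 + 9256\right) = 17250 + 10921 = 28171$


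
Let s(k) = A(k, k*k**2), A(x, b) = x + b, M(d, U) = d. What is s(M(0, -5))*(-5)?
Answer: 0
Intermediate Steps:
A(x, b) = b + x
s(k) = k + k**3 (s(k) = k*k**2 + k = k**3 + k = k + k**3)
s(M(0, -5))*(-5) = (0 + 0**3)*(-5) = (0 + 0)*(-5) = 0*(-5) = 0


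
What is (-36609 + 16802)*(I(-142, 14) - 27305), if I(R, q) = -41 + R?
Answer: 544454816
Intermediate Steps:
(-36609 + 16802)*(I(-142, 14) - 27305) = (-36609 + 16802)*((-41 - 142) - 27305) = -19807*(-183 - 27305) = -19807*(-27488) = 544454816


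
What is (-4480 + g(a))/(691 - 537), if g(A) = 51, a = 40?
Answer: -4429/154 ≈ -28.760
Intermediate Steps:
(-4480 + g(a))/(691 - 537) = (-4480 + 51)/(691 - 537) = -4429/154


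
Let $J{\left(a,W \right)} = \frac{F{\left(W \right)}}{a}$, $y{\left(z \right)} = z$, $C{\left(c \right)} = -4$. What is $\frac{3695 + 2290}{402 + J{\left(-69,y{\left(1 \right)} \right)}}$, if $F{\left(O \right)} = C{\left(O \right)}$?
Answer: $\frac{412965}{27742} \approx 14.886$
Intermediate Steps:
$F{\left(O \right)} = -4$
$J{\left(a,W \right)} = - \frac{4}{a}$
$\frac{3695 + 2290}{402 + J{\left(-69,y{\left(1 \right)} \right)}} = \frac{3695 + 2290}{402 - \frac{4}{-69}} = \frac{5985}{402 - - \frac{4}{69}} = \frac{5985}{402 + \frac{4}{69}} = \frac{5985}{\frac{27742}{69}} = 5985 \cdot \frac{69}{27742} = \frac{412965}{27742}$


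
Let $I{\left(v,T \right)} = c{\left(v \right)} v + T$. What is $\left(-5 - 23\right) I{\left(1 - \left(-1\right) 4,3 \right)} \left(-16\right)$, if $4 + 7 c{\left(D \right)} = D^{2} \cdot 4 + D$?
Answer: $33664$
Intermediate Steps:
$c{\left(D \right)} = - \frac{4}{7} + \frac{D}{7} + \frac{4 D^{2}}{7}$ ($c{\left(D \right)} = - \frac{4}{7} + \frac{D^{2} \cdot 4 + D}{7} = - \frac{4}{7} + \frac{4 D^{2} + D}{7} = - \frac{4}{7} + \frac{D + 4 D^{2}}{7} = - \frac{4}{7} + \left(\frac{D}{7} + \frac{4 D^{2}}{7}\right) = - \frac{4}{7} + \frac{D}{7} + \frac{4 D^{2}}{7}$)
$I{\left(v,T \right)} = T + v \left(- \frac{4}{7} + \frac{v}{7} + \frac{4 v^{2}}{7}\right)$ ($I{\left(v,T \right)} = \left(- \frac{4}{7} + \frac{v}{7} + \frac{4 v^{2}}{7}\right) v + T = v \left(- \frac{4}{7} + \frac{v}{7} + \frac{4 v^{2}}{7}\right) + T = T + v \left(- \frac{4}{7} + \frac{v}{7} + \frac{4 v^{2}}{7}\right)$)
$\left(-5 - 23\right) I{\left(1 - \left(-1\right) 4,3 \right)} \left(-16\right) = \left(-5 - 23\right) \left(3 + \frac{\left(1 - \left(-1\right) 4\right) \left(-4 - \left(-1 - 4\right) + 4 \left(1 - \left(-1\right) 4\right)^{2}\right)}{7}\right) \left(-16\right) = - 28 \left(3 + \frac{\left(1 - -4\right) \left(-4 + \left(1 - -4\right) + 4 \left(1 - -4\right)^{2}\right)}{7}\right) \left(-16\right) = - 28 \left(3 + \frac{\left(1 + 4\right) \left(-4 + \left(1 + 4\right) + 4 \left(1 + 4\right)^{2}\right)}{7}\right) \left(-16\right) = - 28 \left(3 + \frac{1}{7} \cdot 5 \left(-4 + 5 + 4 \cdot 5^{2}\right)\right) \left(-16\right) = - 28 \left(3 + \frac{1}{7} \cdot 5 \left(-4 + 5 + 4 \cdot 25\right)\right) \left(-16\right) = - 28 \left(3 + \frac{1}{7} \cdot 5 \left(-4 + 5 + 100\right)\right) \left(-16\right) = - 28 \left(3 + \frac{1}{7} \cdot 5 \cdot 101\right) \left(-16\right) = - 28 \left(3 + \frac{505}{7}\right) \left(-16\right) = \left(-28\right) \frac{526}{7} \left(-16\right) = \left(-2104\right) \left(-16\right) = 33664$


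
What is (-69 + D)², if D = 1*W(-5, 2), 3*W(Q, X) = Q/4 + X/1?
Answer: 75625/16 ≈ 4726.6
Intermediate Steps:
W(Q, X) = X/3 + Q/12 (W(Q, X) = (Q/4 + X/1)/3 = (Q*(¼) + X*1)/3 = (Q/4 + X)/3 = (X + Q/4)/3 = X/3 + Q/12)
D = ¼ (D = 1*((⅓)*2 + (1/12)*(-5)) = 1*(⅔ - 5/12) = 1*(¼) = ¼ ≈ 0.25000)
(-69 + D)² = (-69 + ¼)² = (-275/4)² = 75625/16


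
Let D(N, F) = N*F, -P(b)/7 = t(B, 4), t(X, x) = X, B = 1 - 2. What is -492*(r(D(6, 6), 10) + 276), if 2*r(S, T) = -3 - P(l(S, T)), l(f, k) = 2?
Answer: -133332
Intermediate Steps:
B = -1
P(b) = 7 (P(b) = -7*(-1) = 7)
D(N, F) = F*N
r(S, T) = -5 (r(S, T) = (-3 - 1*7)/2 = (-3 - 7)/2 = (½)*(-10) = -5)
-492*(r(D(6, 6), 10) + 276) = -492*(-5 + 276) = -492*271 = -133332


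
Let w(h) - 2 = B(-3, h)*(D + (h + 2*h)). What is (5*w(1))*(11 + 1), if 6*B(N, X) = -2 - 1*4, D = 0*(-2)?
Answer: -60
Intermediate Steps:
D = 0
B(N, X) = -1 (B(N, X) = (-2 - 1*4)/6 = (-2 - 4)/6 = (⅙)*(-6) = -1)
w(h) = 2 - 3*h (w(h) = 2 - (0 + (h + 2*h)) = 2 - (0 + 3*h) = 2 - 3*h)
(5*w(1))*(11 + 1) = (5*(2 - 3*1))*(11 + 1) = (5*(2 - 3))*12 = (5*(-1))*12 = -5*12 = -60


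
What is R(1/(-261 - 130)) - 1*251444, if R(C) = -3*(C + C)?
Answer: -98314598/391 ≈ -2.5144e+5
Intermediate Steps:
R(C) = -6*C
R(1/(-261 - 130)) - 1*251444 = -6/(-261 - 130) - 1*251444 = -6/(-391) - 251444 = -6*(-1/391) - 251444 = 6/391 - 251444 = -98314598/391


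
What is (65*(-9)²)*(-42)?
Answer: -221130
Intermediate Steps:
(65*(-9)²)*(-42) = (65*81)*(-42) = 5265*(-42) = -221130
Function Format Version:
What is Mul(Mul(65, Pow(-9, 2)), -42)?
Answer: -221130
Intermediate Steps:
Mul(Mul(65, Pow(-9, 2)), -42) = Mul(Mul(65, 81), -42) = Mul(5265, -42) = -221130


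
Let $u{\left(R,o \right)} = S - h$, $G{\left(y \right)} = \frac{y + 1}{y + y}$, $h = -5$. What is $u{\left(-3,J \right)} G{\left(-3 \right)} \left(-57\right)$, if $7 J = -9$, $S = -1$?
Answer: $-76$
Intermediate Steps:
$J = - \frac{9}{7}$ ($J = \frac{1}{7} \left(-9\right) = - \frac{9}{7} \approx -1.2857$)
$G{\left(y \right)} = \frac{1 + y}{2 y}$
$u{\left(R,o \right)} = 4$ ($u{\left(R,o \right)} = -1 - -5 = -1 + 5 = 4$)
$u{\left(-3,J \right)} G{\left(-3 \right)} \left(-57\right) = 4 \frac{1 - 3}{2 \left(-3\right)} \left(-57\right) = 4 \cdot \frac{1}{2} \left(- \frac{1}{3}\right) \left(-2\right) \left(-57\right) = 4 \cdot \frac{1}{3} \left(-57\right) = \frac{4}{3} \left(-57\right) = -76$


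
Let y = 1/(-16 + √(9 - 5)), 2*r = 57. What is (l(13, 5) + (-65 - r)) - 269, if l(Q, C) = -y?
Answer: -2537/7 ≈ -362.43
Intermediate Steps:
r = 57/2 (r = (½)*57 = 57/2 ≈ 28.500)
y = -1/14 (y = 1/(-16 + √4) = 1/(-16 + 2) = 1/(-14) = -1/14 ≈ -0.071429)
l(Q, C) = 1/14 (l(Q, C) = -1*(-1/14) = 1/14)
(l(13, 5) + (-65 - r)) - 269 = (1/14 + (-65 - 1*57/2)) - 269 = (1/14 + (-65 - 57/2)) - 269 = (1/14 - 187/2) - 269 = -654/7 - 269 = -2537/7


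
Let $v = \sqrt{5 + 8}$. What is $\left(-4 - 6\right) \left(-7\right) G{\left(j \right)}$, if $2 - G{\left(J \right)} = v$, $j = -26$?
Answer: $140 - 70 \sqrt{13} \approx -112.39$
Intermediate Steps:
$v = \sqrt{13} \approx 3.6056$
$G{\left(J \right)} = 2 - \sqrt{13}$
$\left(-4 - 6\right) \left(-7\right) G{\left(j \right)} = \left(-4 - 6\right) \left(-7\right) \left(2 - \sqrt{13}\right) = \left(-10\right) \left(-7\right) \left(2 - \sqrt{13}\right) = 70 \left(2 - \sqrt{13}\right) = 140 - 70 \sqrt{13}$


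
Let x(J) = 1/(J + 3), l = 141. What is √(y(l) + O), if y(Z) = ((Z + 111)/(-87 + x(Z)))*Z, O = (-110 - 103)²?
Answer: 3*√783940850065/12527 ≈ 212.04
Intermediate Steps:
O = 45369 (O = (-213)² = 45369)
x(J) = 1/(3 + J)
y(Z) = Z*(111 + Z)/(-87 + 1/(3 + Z)) (y(Z) = ((Z + 111)/(-87 + 1/(3 + Z)))*Z = ((111 + Z)/(-87 + 1/(3 + Z)))*Z = Z*(111 + Z)/(-87 + 1/(3 + Z)))
√(y(l) + O) = √(-1*141*(3 + 141)*(111 + 141)/(260 + 87*141) + 45369) = √(-1*141*144*252/(260 + 12267) + 45369) = √(-1*141*144*252/12527 + 45369) = √(-1*141*1/12527*144*252 + 45369) = √(-5116608/12527 + 45369) = √(563220855/12527) = 3*√783940850065/12527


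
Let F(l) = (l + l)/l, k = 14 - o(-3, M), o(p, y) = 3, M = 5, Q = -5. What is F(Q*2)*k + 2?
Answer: 24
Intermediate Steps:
k = 11 (k = 14 - 1*3 = 14 - 3 = 11)
F(l) = 2 (F(l) = (2*l)/l = 2)
F(Q*2)*k + 2 = 2*11 + 2 = 22 + 2 = 24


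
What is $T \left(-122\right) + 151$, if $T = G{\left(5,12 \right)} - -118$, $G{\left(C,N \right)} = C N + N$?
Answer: $-23029$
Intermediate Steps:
$G{\left(C,N \right)} = N + C N$
$T = 190$ ($T = 12 \left(1 + 5\right) - -118 = 12 \cdot 6 + 118 = 72 + 118 = 190$)
$T \left(-122\right) + 151 = 190 \left(-122\right) + 151 = -23180 + 151 = -23029$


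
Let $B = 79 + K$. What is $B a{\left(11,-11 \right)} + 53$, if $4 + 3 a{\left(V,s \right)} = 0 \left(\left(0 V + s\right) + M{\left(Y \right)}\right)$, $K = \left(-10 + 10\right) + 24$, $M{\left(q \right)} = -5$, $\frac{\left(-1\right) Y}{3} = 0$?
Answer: $- \frac{253}{3} \approx -84.333$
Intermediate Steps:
$Y = 0$ ($Y = \left(-3\right) 0 = 0$)
$K = 24$ ($K = 0 + 24 = 24$)
$a{\left(V,s \right)} = - \frac{4}{3}$ ($a{\left(V,s \right)} = - \frac{4}{3} + \frac{0 \left(\left(0 V + s\right) - 5\right)}{3} = - \frac{4}{3} + \frac{0 \left(\left(0 + s\right) - 5\right)}{3} = - \frac{4}{3} + \frac{0 \left(s - 5\right)}{3} = - \frac{4}{3} + \frac{0 \left(-5 + s\right)}{3} = - \frac{4}{3} + \frac{1}{3} \cdot 0 = - \frac{4}{3} + 0 = - \frac{4}{3}$)
$B = 103$ ($B = 79 + 24 = 103$)
$B a{\left(11,-11 \right)} + 53 = 103 \left(- \frac{4}{3}\right) + 53 = - \frac{412}{3} + 53 = - \frac{253}{3}$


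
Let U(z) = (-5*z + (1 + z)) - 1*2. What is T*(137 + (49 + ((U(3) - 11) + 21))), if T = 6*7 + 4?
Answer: 8418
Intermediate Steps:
T = 46 (T = 42 + 4 = 46)
U(z) = -1 - 4*z (U(z) = (1 - 4*z) - 2 = -1 - 4*z)
T*(137 + (49 + ((U(3) - 11) + 21))) = 46*(137 + (49 + (((-1 - 4*3) - 11) + 21))) = 46*(137 + (49 + (((-1 - 12) - 11) + 21))) = 46*(137 + (49 + ((-13 - 11) + 21))) = 46*(137 + (49 + (-24 + 21))) = 46*(137 + (49 - 3)) = 46*(137 + 46) = 46*183 = 8418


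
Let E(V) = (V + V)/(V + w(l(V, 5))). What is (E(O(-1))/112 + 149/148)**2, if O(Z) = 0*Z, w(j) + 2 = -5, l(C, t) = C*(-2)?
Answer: 22201/21904 ≈ 1.0136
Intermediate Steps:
l(C, t) = -2*C
w(j) = -7 (w(j) = -2 - 5 = -7)
O(Z) = 0
E(V) = 2*V/(-7 + V) (E(V) = (V + V)/(V - 7) = (2*V)/(-7 + V) = 2*V/(-7 + V))
(E(O(-1))/112 + 149/148)**2 = ((2*0/(-7 + 0))/112 + 149/148)**2 = ((2*0/(-7))*(1/112) + 149*(1/148))**2 = ((2*0*(-1/7))*(1/112) + 149/148)**2 = (0*(1/112) + 149/148)**2 = (0 + 149/148)**2 = (149/148)**2 = 22201/21904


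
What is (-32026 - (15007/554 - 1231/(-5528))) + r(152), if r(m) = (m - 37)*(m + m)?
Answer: 4450884769/1531256 ≈ 2906.7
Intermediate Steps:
r(m) = 2*m*(-37 + m) (r(m) = (-37 + m)*(2*m) = 2*m*(-37 + m))
(-32026 - (15007/554 - 1231/(-5528))) + r(152) = (-32026 - (15007/554 - 1231/(-5528))) + 2*152*(-37 + 152) = (-32026 - (15007*(1/554) - 1231*(-1/5528))) + 2*152*115 = (-32026 - (15007/554 + 1231/5528)) + 34960 = (-32026 - 1*41820335/1531256) + 34960 = (-32026 - 41820335/1531256) + 34960 = -49081824991/1531256 + 34960 = 4450884769/1531256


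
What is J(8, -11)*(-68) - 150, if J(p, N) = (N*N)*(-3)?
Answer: 24534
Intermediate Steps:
J(p, N) = -3*N² (J(p, N) = N²*(-3) = -3*N²)
J(8, -11)*(-68) - 150 = -3*(-11)²*(-68) - 150 = -3*121*(-68) - 150 = -363*(-68) - 150 = 24684 - 150 = 24534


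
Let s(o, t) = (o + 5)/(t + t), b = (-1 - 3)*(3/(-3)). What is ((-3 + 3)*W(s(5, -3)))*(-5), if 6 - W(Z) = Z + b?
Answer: 0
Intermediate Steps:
b = 4 (b = -12*(-1)/3 = -4*(-1) = 4)
s(o, t) = (5 + o)/(2*t) (s(o, t) = (5 + o)/((2*t)) = (5 + o)*(1/(2*t)) = (5 + o)/(2*t))
W(Z) = 2 - Z (W(Z) = 6 - (Z + 4) = 6 - (4 + Z) = 6 + (-4 - Z) = 2 - Z)
((-3 + 3)*W(s(5, -3)))*(-5) = ((-3 + 3)*(2 - (5 + 5)/(2*(-3))))*(-5) = (0*(2 - (-1)*10/(2*3)))*(-5) = (0*(2 - 1*(-5/3)))*(-5) = (0*(2 + 5/3))*(-5) = (0*(11/3))*(-5) = 0*(-5) = 0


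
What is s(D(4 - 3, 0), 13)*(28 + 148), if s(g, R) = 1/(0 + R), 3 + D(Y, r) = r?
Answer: 176/13 ≈ 13.538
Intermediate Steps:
D(Y, r) = -3 + r
s(g, R) = 1/R
s(D(4 - 3, 0), 13)*(28 + 148) = (28 + 148)/13 = (1/13)*176 = 176/13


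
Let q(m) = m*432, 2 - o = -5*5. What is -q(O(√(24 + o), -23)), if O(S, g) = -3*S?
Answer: 1296*√51 ≈ 9255.3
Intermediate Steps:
o = 27 (o = 2 - (-5)*5 = 2 - 1*(-25) = 2 + 25 = 27)
q(m) = 432*m
-q(O(√(24 + o), -23)) = -432*(-3*√(24 + 27)) = -432*(-3*√51) = -(-1296)*√51 = 1296*√51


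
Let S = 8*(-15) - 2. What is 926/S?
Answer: -463/61 ≈ -7.5902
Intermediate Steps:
S = -122 (S = -120 - 2 = -122)
926/S = 926/(-122) = 926*(-1/122) = -463/61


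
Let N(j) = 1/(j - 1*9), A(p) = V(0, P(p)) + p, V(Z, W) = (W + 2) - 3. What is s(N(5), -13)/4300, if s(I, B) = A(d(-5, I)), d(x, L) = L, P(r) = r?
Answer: -3/8600 ≈ -0.00034884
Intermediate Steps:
V(Z, W) = -1 + W (V(Z, W) = (2 + W) - 3 = -1 + W)
A(p) = -1 + 2*p (A(p) = (-1 + p) + p = -1 + 2*p)
N(j) = 1/(-9 + j) (N(j) = 1/(j - 9) = 1/(-9 + j))
s(I, B) = -1 + 2*I
s(N(5), -13)/4300 = (-1 + 2/(-9 + 5))/4300 = (-1 + 2/(-4))*(1/4300) = (-1 + 2*(-¼))*(1/4300) = (-1 - ½)*(1/4300) = -3/2*1/4300 = -3/8600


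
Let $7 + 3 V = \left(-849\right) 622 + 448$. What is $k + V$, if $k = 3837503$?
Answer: $3661624$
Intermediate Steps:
$V = -175879$ ($V = - \frac{7}{3} + \frac{\left(-849\right) 622 + 448}{3} = - \frac{7}{3} + \frac{-528078 + 448}{3} = - \frac{7}{3} + \frac{1}{3} \left(-527630\right) = - \frac{7}{3} - \frac{527630}{3} = -175879$)
$k + V = 3837503 - 175879 = 3661624$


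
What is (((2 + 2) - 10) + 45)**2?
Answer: 1521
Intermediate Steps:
(((2 + 2) - 10) + 45)**2 = ((4 - 10) + 45)**2 = (-6 + 45)**2 = 39**2 = 1521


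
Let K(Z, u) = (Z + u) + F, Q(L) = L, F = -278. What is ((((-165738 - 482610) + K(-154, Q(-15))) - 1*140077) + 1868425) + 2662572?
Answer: 3742125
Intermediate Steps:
K(Z, u) = -278 + Z + u (K(Z, u) = (Z + u) - 278 = -278 + Z + u)
((((-165738 - 482610) + K(-154, Q(-15))) - 1*140077) + 1868425) + 2662572 = ((((-165738 - 482610) + (-278 - 154 - 15)) - 1*140077) + 1868425) + 2662572 = (((-648348 - 447) - 140077) + 1868425) + 2662572 = ((-648795 - 140077) + 1868425) + 2662572 = (-788872 + 1868425) + 2662572 = 1079553 + 2662572 = 3742125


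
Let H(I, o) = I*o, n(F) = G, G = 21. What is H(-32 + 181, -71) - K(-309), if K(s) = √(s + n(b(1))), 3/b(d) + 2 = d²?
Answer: -10579 - 12*I*√2 ≈ -10579.0 - 16.971*I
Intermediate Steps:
b(d) = 3/(-2 + d²)
n(F) = 21
K(s) = √(21 + s) (K(s) = √(s + 21) = √(21 + s))
H(-32 + 181, -71) - K(-309) = (-32 + 181)*(-71) - √(21 - 309) = 149*(-71) - √(-288) = -10579 - 12*I*√2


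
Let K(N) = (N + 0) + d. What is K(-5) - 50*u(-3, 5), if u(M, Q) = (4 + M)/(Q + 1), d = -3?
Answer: -49/3 ≈ -16.333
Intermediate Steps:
K(N) = -3 + N (K(N) = (N + 0) - 3 = N - 3 = -3 + N)
u(M, Q) = (4 + M)/(1 + Q)
K(-5) - 50*u(-3, 5) = (-3 - 5) - 50*(4 - 3)/(1 + 5) = -8 - 50/6 = -8 - 25/3 = -49/3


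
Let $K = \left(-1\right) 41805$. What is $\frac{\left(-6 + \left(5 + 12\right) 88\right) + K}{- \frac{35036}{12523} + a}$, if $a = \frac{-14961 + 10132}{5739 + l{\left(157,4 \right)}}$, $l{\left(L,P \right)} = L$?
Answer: $\frac{270607503320}{24276893} \approx 11147.0$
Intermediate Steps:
$K = -41805$
$a = - \frac{439}{536}$ ($a = \frac{-14961 + 10132}{5739 + 157} = - \frac{4829}{5896} = \left(-4829\right) \frac{1}{5896} = - \frac{439}{536} \approx -0.81903$)
$\frac{\left(-6 + \left(5 + 12\right) 88\right) + K}{- \frac{35036}{12523} + a} = \frac{\left(-6 + \left(5 + 12\right) 88\right) - 41805}{- \frac{35036}{12523} - \frac{439}{536}} = \frac{\left(-6 + 17 \cdot 88\right) - 41805}{\left(-35036\right) \frac{1}{12523} - \frac{439}{536}} = \frac{\left(-6 + 1496\right) - 41805}{- \frac{35036}{12523} - \frac{439}{536}} = \frac{1490 - 41805}{- \frac{24276893}{6712328}} = \left(-40315\right) \left(- \frac{6712328}{24276893}\right) = \frac{270607503320}{24276893}$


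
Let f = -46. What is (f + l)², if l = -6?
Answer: 2704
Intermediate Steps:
(f + l)² = (-46 - 6)² = (-52)² = 2704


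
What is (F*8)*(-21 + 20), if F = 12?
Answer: -96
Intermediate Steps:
(F*8)*(-21 + 20) = (12*8)*(-21 + 20) = 96*(-1) = -96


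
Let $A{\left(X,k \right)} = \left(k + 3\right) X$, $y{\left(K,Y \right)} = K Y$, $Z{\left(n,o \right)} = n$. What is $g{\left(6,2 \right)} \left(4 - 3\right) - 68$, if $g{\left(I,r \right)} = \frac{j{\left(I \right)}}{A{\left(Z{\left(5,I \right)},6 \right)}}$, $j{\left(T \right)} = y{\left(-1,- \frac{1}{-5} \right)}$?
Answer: $- \frac{15301}{225} \approx -68.004$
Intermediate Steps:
$A{\left(X,k \right)} = X \left(3 + k\right)$ ($A{\left(X,k \right)} = \left(3 + k\right) X = X \left(3 + k\right)$)
$j{\left(T \right)} = - \frac{1}{5}$ ($j{\left(T \right)} = - \frac{-1}{-5} = - \frac{\left(-1\right) \left(-1\right)}{5} = \left(-1\right) \frac{1}{5} = - \frac{1}{5}$)
$g{\left(I,r \right)} = - \frac{1}{225}$ ($g{\left(I,r \right)} = - \frac{1}{5 \cdot 5 \left(3 + 6\right)} = - \frac{1}{5 \cdot 5 \cdot 9} = - \frac{1}{5 \cdot 45} = \left(- \frac{1}{5}\right) \frac{1}{45} = - \frac{1}{225}$)
$g{\left(6,2 \right)} \left(4 - 3\right) - 68 = - \frac{4 - 3}{225} - 68 = \left(- \frac{1}{225}\right) 1 - 68 = - \frac{1}{225} - 68 = - \frac{15301}{225}$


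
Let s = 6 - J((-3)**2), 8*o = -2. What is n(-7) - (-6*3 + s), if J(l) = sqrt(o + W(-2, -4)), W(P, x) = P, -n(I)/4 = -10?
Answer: 52 + 3*I/2 ≈ 52.0 + 1.5*I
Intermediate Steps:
n(I) = 40 (n(I) = -4*(-10) = 40)
o = -1/4 (o = (1/8)*(-2) = -1/4 ≈ -0.25000)
J(l) = 3*I/2 (J(l) = sqrt(-1/4 - 2) = sqrt(-9/4) = 3*I/2)
s = 6 - 3*I/2 ≈ 6.0 - 1.5*I
n(-7) - (-6*3 + s) = 40 - (-6*3 + (6 - 3*I/2)) = 40 - (-18 + (6 - 3*I/2)) = 40 - (-12 - 3*I/2) = 40 + (12 + 3*I/2) = 52 + 3*I/2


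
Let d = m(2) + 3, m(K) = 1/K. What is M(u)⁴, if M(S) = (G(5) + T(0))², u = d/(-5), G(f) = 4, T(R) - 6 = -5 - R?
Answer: 390625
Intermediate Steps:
T(R) = 1 - R (T(R) = 6 + (-5 - R) = 1 - R)
d = 7/2 (d = 1/2 + 3 = ½ + 3 = 7/2 ≈ 3.5000)
u = -7/10 (u = (7/2)/(-5) = (7/2)*(-⅕) = -7/10 ≈ -0.70000)
M(S) = 25 (M(S) = (4 + (1 - 1*0))² = (4 + (1 + 0))² = (4 + 1)² = 5² = 25)
M(u)⁴ = 25⁴ = 390625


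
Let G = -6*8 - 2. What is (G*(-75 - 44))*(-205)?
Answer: -1219750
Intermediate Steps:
G = -50 (G = -48 - 2 = -50)
(G*(-75 - 44))*(-205) = -50*(-75 - 44)*(-205) = -50*(-119)*(-205) = 5950*(-205) = -1219750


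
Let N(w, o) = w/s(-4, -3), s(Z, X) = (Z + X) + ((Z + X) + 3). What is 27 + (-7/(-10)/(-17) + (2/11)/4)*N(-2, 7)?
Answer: 277703/10285 ≈ 27.001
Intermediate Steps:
s(Z, X) = 3 + 2*X + 2*Z (s(Z, X) = (X + Z) + ((X + Z) + 3) = (X + Z) + (3 + X + Z) = 3 + 2*X + 2*Z)
N(w, o) = -w/11 (N(w, o) = w/(3 + 2*(-3) + 2*(-4)) = w/(3 - 6 - 8) = w/(-11) = w*(-1/11) = -w/11)
27 + (-7/(-10)/(-17) + (2/11)/4)*N(-2, 7) = 27 + (-7/(-10)/(-17) + (2/11)/4)*(-1/11*(-2)) = 27 + (-7*(-1/10)*(-1/17) + (2*(1/11))*(1/4))*(2/11) = 27 + ((7/10)*(-1/17) + (2/11)*(1/4))*(2/11) = 27 + (-7/170 + 1/22)*(2/11) = 27 + (4/935)*(2/11) = 27 + 8/10285 = 277703/10285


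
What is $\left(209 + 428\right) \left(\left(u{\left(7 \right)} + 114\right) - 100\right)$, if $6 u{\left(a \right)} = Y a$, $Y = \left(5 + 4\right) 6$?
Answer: $49049$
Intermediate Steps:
$Y = 54$ ($Y = 9 \cdot 6 = 54$)
$u{\left(a \right)} = 9 a$ ($u{\left(a \right)} = \frac{54 a}{6} = 9 a$)
$\left(209 + 428\right) \left(\left(u{\left(7 \right)} + 114\right) - 100\right) = \left(209 + 428\right) \left(\left(9 \cdot 7 + 114\right) - 100\right) = 637 \left(\left(63 + 114\right) - 100\right) = 637 \left(177 - 100\right) = 637 \cdot 77 = 49049$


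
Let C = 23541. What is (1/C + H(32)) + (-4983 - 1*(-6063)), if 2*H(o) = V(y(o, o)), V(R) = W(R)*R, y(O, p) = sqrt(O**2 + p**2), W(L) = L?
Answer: 49530265/23541 ≈ 2104.0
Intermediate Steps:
V(R) = R**2 (V(R) = R*R = R**2)
H(o) = o**2 (H(o) = (sqrt(o**2 + o**2))**2/2 = (sqrt(2*o**2))**2/2 = (sqrt(2)*sqrt(o**2))**2/2 = (2*o**2)/2 = o**2)
(1/C + H(32)) + (-4983 - 1*(-6063)) = (1/23541 + 32**2) + (-4983 - 1*(-6063)) = (1/23541 + 1024) + (-4983 + 6063) = 24105985/23541 + 1080 = 49530265/23541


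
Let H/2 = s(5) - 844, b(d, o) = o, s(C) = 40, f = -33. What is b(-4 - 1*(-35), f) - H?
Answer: 1575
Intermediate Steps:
H = -1608 (H = 2*(40 - 844) = 2*(-804) = -1608)
b(-4 - 1*(-35), f) - H = -33 - 1*(-1608) = -33 + 1608 = 1575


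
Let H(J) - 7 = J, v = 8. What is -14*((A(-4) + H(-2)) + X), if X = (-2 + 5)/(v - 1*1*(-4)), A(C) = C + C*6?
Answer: 637/2 ≈ 318.50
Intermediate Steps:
H(J) = 7 + J
A(C) = 7*C (A(C) = C + 6*C = 7*C)
X = ¼ (X = (-2 + 5)/(8 - 1*1*(-4)) = 3/(8 - 1*(-4)) = 3/(8 + 4) = 3/12 = 3*(1/12) = ¼ ≈ 0.25000)
-14*((A(-4) + H(-2)) + X) = -14*((7*(-4) + (7 - 2)) + ¼) = -14*((-28 + 5) + ¼) = -14*(-23 + ¼) = -14*(-91/4) = 637/2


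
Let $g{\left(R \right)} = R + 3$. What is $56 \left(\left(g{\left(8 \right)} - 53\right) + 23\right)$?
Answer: $-1064$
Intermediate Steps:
$g{\left(R \right)} = 3 + R$
$56 \left(\left(g{\left(8 \right)} - 53\right) + 23\right) = 56 \left(\left(\left(3 + 8\right) - 53\right) + 23\right) = 56 \left(\left(11 - 53\right) + 23\right) = 56 \left(-42 + 23\right) = 56 \left(-19\right) = -1064$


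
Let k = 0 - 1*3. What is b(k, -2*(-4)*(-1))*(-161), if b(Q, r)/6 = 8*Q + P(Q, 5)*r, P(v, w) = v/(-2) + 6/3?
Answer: 50232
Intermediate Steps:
P(v, w) = 2 - v/2 (P(v, w) = v*(-1/2) + 6*(1/3) = -v/2 + 2 = 2 - v/2)
k = -3 (k = 0 - 3 = -3)
b(Q, r) = 48*Q + 6*r*(2 - Q/2) (b(Q, r) = 6*(8*Q + (2 - Q/2)*r) = 6*(8*Q + r*(2 - Q/2)) = 48*Q + 6*r*(2 - Q/2))
b(k, -2*(-4)*(-1))*(-161) = (48*(-3) - 3*-2*(-4)*(-1)*(-4 - 3))*(-161) = (-144 - 3*8*(-1)*(-7))*(-161) = (-144 - 3*(-8)*(-7))*(-161) = (-144 - 168)*(-161) = -312*(-161) = 50232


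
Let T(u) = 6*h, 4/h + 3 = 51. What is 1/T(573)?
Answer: 2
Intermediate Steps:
h = 1/12 (h = 4/(-3 + 51) = 4/48 = 4*(1/48) = 1/12 ≈ 0.083333)
T(u) = 1/2 (T(u) = 6*(1/12) = 1/2)
1/T(573) = 1/(1/2) = 2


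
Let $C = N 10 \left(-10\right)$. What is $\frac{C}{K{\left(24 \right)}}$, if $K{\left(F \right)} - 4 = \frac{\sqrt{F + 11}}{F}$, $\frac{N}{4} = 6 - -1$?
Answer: $- \frac{6451200}{9181} + \frac{67200 \sqrt{35}}{9181} \approx -659.37$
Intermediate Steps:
$N = 28$ ($N = 4 \left(6 - -1\right) = 4 \left(6 + 1\right) = 4 \cdot 7 = 28$)
$K{\left(F \right)} = 4 + \frac{\sqrt{11 + F}}{F}$ ($K{\left(F \right)} = 4 + \frac{\sqrt{F + 11}}{F} = 4 + \frac{\sqrt{11 + F}}{F}$)
$C = -2800$ ($C = 28 \cdot 10 \left(-10\right) = 280 \left(-10\right) = -2800$)
$\frac{C}{K{\left(24 \right)}} = - \frac{2800}{4 + \frac{\sqrt{11 + 24}}{24}} = - \frac{2800}{4 + \frac{\sqrt{35}}{24}}$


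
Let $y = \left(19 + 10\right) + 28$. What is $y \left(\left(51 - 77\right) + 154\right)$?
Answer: $7296$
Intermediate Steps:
$y = 57$ ($y = 29 + 28 = 57$)
$y \left(\left(51 - 77\right) + 154\right) = 57 \left(\left(51 - 77\right) + 154\right) = 57 \left(-26 + 154\right) = 57 \cdot 128 = 7296$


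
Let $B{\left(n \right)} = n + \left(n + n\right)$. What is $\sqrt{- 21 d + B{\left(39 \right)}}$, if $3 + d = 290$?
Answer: $i \sqrt{5910} \approx 76.876 i$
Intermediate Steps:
$B{\left(n \right)} = 3 n$ ($B{\left(n \right)} = n + 2 n = 3 n$)
$d = 287$ ($d = -3 + 290 = 287$)
$\sqrt{- 21 d + B{\left(39 \right)}} = \sqrt{\left(-21\right) 287 + 3 \cdot 39} = \sqrt{-6027 + 117} = \sqrt{-5910} = i \sqrt{5910}$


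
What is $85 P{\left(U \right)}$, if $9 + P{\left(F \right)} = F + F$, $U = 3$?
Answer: $-255$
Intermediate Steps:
$P{\left(F \right)} = -9 + 2 F$ ($P{\left(F \right)} = -9 + \left(F + F\right) = -9 + 2 F$)
$85 P{\left(U \right)} = 85 \left(-9 + 2 \cdot 3\right) = 85 \left(-9 + 6\right) = 85 \left(-3\right) = -255$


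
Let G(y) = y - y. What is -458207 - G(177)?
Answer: -458207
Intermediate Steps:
G(y) = 0
-458207 - G(177) = -458207 - 1*0 = -458207 + 0 = -458207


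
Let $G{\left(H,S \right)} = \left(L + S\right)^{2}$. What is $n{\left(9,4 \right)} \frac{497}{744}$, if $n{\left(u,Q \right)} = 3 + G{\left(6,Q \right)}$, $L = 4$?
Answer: $\frac{33299}{744} \approx 44.757$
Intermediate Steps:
$G{\left(H,S \right)} = \left(4 + S\right)^{2}$
$n{\left(u,Q \right)} = 3 + \left(4 + Q\right)^{2}$
$n{\left(9,4 \right)} \frac{497}{744} = \left(3 + \left(4 + 4\right)^{2}\right) \frac{497}{744} = \left(3 + 8^{2}\right) 497 \cdot \frac{1}{744} = \left(3 + 64\right) \frac{497}{744} = 67 \cdot \frac{497}{744} = \frac{33299}{744}$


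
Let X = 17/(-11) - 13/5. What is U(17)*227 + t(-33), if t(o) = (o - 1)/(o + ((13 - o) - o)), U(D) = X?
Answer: -1191323/1265 ≈ -941.76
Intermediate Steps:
X = -228/55 (X = 17*(-1/11) - 13*⅕ = -17/11 - 13/5 = -228/55 ≈ -4.1455)
U(D) = -228/55
t(o) = (-1 + o)/(13 - o) (t(o) = (-1 + o)/(o + (13 - 2*o)) = (-1 + o)/(13 - o))
U(17)*227 + t(-33) = -228/55*227 + (1 - 1*(-33))/(-13 - 33) = -51756/55 + (1 + 33)/(-46) = -51756/55 - 1/46*34 = -51756/55 - 17/23 = -1191323/1265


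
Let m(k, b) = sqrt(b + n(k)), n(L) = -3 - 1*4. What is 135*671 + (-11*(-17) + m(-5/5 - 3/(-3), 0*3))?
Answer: 90772 + I*sqrt(7) ≈ 90772.0 + 2.6458*I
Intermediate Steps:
n(L) = -7 (n(L) = -3 - 4 = -7)
m(k, b) = sqrt(-7 + b) (m(k, b) = sqrt(b - 7) = sqrt(-7 + b))
135*671 + (-11*(-17) + m(-5/5 - 3/(-3), 0*3)) = 135*671 + (-11*(-17) + sqrt(-7 + 0*3)) = 90585 + (187 + sqrt(-7 + 0)) = 90585 + (187 + sqrt(-7)) = 90585 + (187 + I*sqrt(7)) = 90772 + I*sqrt(7)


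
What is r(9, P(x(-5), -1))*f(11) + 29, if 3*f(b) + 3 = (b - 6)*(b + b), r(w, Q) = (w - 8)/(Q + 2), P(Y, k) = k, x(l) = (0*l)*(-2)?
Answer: 194/3 ≈ 64.667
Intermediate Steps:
x(l) = 0 (x(l) = 0*(-2) = 0)
r(w, Q) = (-8 + w)/(2 + Q)
f(b) = -1 + 2*b*(-6 + b)/3 (f(b) = -1 + ((b - 6)*(b + b))/3 = -1 + ((-6 + b)*(2*b))/3 = -1 + (2*b*(-6 + b))/3 = -1 + 2*b*(-6 + b)/3)
r(9, P(x(-5), -1))*f(11) + 29 = ((-8 + 9)/(2 - 1))*(-1 - 4*11 + (⅔)*11²) + 29 = (1/1)*(-1 - 44 + (⅔)*121) + 29 = (1*1)*(-1 - 44 + 242/3) + 29 = 1*(107/3) + 29 = 107/3 + 29 = 194/3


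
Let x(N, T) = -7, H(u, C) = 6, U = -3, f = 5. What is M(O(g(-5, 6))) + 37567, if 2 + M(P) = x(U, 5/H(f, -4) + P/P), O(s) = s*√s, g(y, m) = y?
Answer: 37558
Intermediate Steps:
O(s) = s^(3/2)
M(P) = -9 (M(P) = -2 - 7 = -9)
M(O(g(-5, 6))) + 37567 = -9 + 37567 = 37558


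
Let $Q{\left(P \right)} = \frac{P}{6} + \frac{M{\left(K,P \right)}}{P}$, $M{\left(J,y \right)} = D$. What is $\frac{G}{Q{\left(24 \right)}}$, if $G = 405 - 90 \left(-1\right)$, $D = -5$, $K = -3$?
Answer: $\frac{11880}{91} \approx 130.55$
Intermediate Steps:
$M{\left(J,y \right)} = -5$
$G = 495$ ($G = 405 - -90 = 405 + 90 = 495$)
$Q{\left(P \right)} = - \frac{5}{P} + \frac{P}{6}$ ($Q{\left(P \right)} = \frac{P}{6} - \frac{5}{P} = - \frac{5}{P} + \frac{P}{6}$)
$\frac{G}{Q{\left(24 \right)}} = \frac{495}{- \frac{5}{24} + \frac{1}{6} \cdot 24} = \frac{495}{\left(-5\right) \frac{1}{24} + 4} = \frac{495}{- \frac{5}{24} + 4} = \frac{495}{\frac{91}{24}} = 495 \cdot \frac{24}{91} = \frac{11880}{91}$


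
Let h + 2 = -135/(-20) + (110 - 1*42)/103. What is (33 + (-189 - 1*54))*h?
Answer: -234045/206 ≈ -1136.1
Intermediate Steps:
h = 2229/412 (h = -2 + (-135/(-20) + (110 - 1*42)/103) = -2 + (-135*(-1/20) + (110 - 42)*(1/103)) = -2 + (27/4 + 68*(1/103)) = -2 + (27/4 + 68/103) = -2 + 3053/412 = 2229/412 ≈ 5.4102)
(33 + (-189 - 1*54))*h = (33 + (-189 - 1*54))*(2229/412) = (33 + (-189 - 54))*(2229/412) = (33 - 243)*(2229/412) = -210*2229/412 = -234045/206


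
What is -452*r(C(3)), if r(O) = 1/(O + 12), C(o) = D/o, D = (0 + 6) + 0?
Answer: -226/7 ≈ -32.286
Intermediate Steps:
D = 6 (D = 6 + 0 = 6)
C(o) = 6/o
r(O) = 1/(12 + O)
-452*r(C(3)) = -452/(12 + 6/3) = -452/(12 + 6*(⅓)) = -452/(12 + 2) = -452/14 = -452*1/14 = -226/7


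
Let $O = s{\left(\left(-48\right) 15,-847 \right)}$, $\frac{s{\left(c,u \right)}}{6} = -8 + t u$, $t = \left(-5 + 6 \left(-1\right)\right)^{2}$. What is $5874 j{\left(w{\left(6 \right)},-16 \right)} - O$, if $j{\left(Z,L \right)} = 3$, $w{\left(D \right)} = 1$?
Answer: $632592$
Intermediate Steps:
$t = 121$ ($t = \left(-5 - 6\right)^{2} = \left(-11\right)^{2} = 121$)
$s{\left(c,u \right)} = -48 + 726 u$ ($s{\left(c,u \right)} = 6 \left(-8 + 121 u\right) = -48 + 726 u$)
$O = -614970$ ($O = -48 + 726 \left(-847\right) = -48 - 614922 = -614970$)
$5874 j{\left(w{\left(6 \right)},-16 \right)} - O = 5874 \cdot 3 - -614970 = 17622 + 614970 = 632592$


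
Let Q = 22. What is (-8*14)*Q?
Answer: -2464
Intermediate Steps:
(-8*14)*Q = -8*14*22 = -112*22 = -2464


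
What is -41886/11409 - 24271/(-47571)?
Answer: -571883689/180912513 ≈ -3.1611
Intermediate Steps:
-41886/11409 - 24271/(-47571) = -41886*1/11409 - 24271*(-1/47571) = -13962/3803 + 24271/47571 = -571883689/180912513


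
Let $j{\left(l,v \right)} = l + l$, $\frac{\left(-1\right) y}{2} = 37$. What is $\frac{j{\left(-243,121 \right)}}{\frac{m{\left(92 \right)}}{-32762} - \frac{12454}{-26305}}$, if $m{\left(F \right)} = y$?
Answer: $- \frac{209418471630}{204982259} \approx -1021.6$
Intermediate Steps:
$y = -74$ ($y = \left(-2\right) 37 = -74$)
$m{\left(F \right)} = -74$
$j{\left(l,v \right)} = 2 l$
$\frac{j{\left(-243,121 \right)}}{\frac{m{\left(92 \right)}}{-32762} - \frac{12454}{-26305}} = \frac{2 \left(-243\right)}{- \frac{74}{-32762} - \frac{12454}{-26305}} = - \frac{486}{\left(-74\right) \left(- \frac{1}{32762}\right) - - \frac{12454}{26305}} = - \frac{486}{\frac{37}{16381} + \frac{12454}{26305}} = - \frac{486}{\frac{204982259}{430902205}} = \left(-486\right) \frac{430902205}{204982259} = - \frac{209418471630}{204982259}$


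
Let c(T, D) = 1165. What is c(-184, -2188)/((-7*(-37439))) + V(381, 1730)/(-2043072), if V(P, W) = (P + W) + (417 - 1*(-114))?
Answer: 843891007/267717004128 ≈ 0.0031522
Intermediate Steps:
V(P, W) = 531 + P + W (V(P, W) = (P + W) + (417 + 114) = (P + W) + 531 = 531 + P + W)
c(-184, -2188)/((-7*(-37439))) + V(381, 1730)/(-2043072) = 1165/((-7*(-37439))) + (531 + 381 + 1730)/(-2043072) = 1165/262073 + 2642*(-1/2043072) = 1165*(1/262073) - 1321/1021536 = 1165/262073 - 1321/1021536 = 843891007/267717004128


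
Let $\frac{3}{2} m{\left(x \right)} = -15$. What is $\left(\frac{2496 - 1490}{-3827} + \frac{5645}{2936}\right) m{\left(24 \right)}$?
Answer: $- \frac{93248995}{5618036} \approx -16.598$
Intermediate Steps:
$m{\left(x \right)} = -10$ ($m{\left(x \right)} = \frac{2}{3} \left(-15\right) = -10$)
$\left(\frac{2496 - 1490}{-3827} + \frac{5645}{2936}\right) m{\left(24 \right)} = \left(\frac{2496 - 1490}{-3827} + \frac{5645}{2936}\right) \left(-10\right) = \left(1006 \left(- \frac{1}{3827}\right) + 5645 \cdot \frac{1}{2936}\right) \left(-10\right) = \left(- \frac{1006}{3827} + \frac{5645}{2936}\right) \left(-10\right) = \frac{18649799}{11236072} \left(-10\right) = - \frac{93248995}{5618036}$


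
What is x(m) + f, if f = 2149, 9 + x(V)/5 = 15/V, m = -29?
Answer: 60941/29 ≈ 2101.4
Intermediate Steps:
x(V) = -45 + 75/V (x(V) = -45 + 5*(15/V) = -45 + 75/V)
x(m) + f = (-45 + 75/(-29)) + 2149 = (-45 + 75*(-1/29)) + 2149 = (-45 - 75/29) + 2149 = -1380/29 + 2149 = 60941/29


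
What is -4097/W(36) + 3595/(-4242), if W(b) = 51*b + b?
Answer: -4018219/1323504 ≈ -3.0360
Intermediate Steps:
W(b) = 52*b
-4097/W(36) + 3595/(-4242) = -4097/(52*36) + 3595/(-4242) = -4097/1872 + 3595*(-1/4242) = -4097*1/1872 - 3595/4242 = -4097/1872 - 3595/4242 = -4018219/1323504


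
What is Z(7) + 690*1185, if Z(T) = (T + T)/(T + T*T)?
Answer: 3270601/4 ≈ 8.1765e+5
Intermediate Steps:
Z(T) = 2*T/(T + T**2) (Z(T) = (2*T)/(T + T**2) = 2*T/(T + T**2))
Z(7) + 690*1185 = 2/(1 + 7) + 690*1185 = 2/8 + 817650 = 2*(1/8) + 817650 = 1/4 + 817650 = 3270601/4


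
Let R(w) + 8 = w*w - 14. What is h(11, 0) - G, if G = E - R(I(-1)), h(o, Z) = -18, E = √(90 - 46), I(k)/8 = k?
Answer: 24 - 2*√11 ≈ 17.367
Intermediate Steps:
I(k) = 8*k
E = 2*√11 (E = √44 = 2*√11 ≈ 6.6332)
R(w) = -22 + w² (R(w) = -8 + (w*w - 14) = -8 + (w² - 14) = -8 + (-14 + w²) = -22 + w²)
G = -42 + 2*√11 (G = 2*√11 - (-22 + (8*(-1))²) = 2*√11 - (-22 + (-8)²) = 2*√11 - (-22 + 64) = 2*√11 - 1*42 = 2*√11 - 42 = -42 + 2*√11 ≈ -35.367)
h(11, 0) - G = -18 - (-42 + 2*√11) = -18 + (42 - 2*√11) = 24 - 2*√11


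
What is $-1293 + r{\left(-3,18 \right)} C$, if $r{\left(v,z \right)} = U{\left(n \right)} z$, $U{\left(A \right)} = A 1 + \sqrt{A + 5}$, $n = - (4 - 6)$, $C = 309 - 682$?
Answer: $-14721 - 6714 \sqrt{7} \approx -32485.0$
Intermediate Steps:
$C = -373$
$n = 2$ ($n = - (4 - 6) = \left(-1\right) \left(-2\right) = 2$)
$U{\left(A \right)} = A + \sqrt{5 + A}$
$r{\left(v,z \right)} = z \left(2 + \sqrt{7}\right)$ ($r{\left(v,z \right)} = \left(2 + \sqrt{5 + 2}\right) z = \left(2 + \sqrt{7}\right) z = z \left(2 + \sqrt{7}\right)$)
$-1293 + r{\left(-3,18 \right)} C = -1293 + 18 \left(2 + \sqrt{7}\right) \left(-373\right) = -1293 + \left(36 + 18 \sqrt{7}\right) \left(-373\right) = -1293 - \left(13428 + 6714 \sqrt{7}\right) = -14721 - 6714 \sqrt{7}$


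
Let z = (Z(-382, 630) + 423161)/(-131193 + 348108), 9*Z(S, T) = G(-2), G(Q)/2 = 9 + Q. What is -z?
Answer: -3808463/1952235 ≈ -1.9508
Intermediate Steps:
G(Q) = 18 + 2*Q (G(Q) = 2*(9 + Q) = 18 + 2*Q)
Z(S, T) = 14/9 (Z(S, T) = (18 + 2*(-2))/9 = (18 - 4)/9 = (⅑)*14 = 14/9)
z = 3808463/1952235 (z = (14/9 + 423161)/(-131193 + 348108) = (3808463/9)/216915 = (3808463/9)*(1/216915) = 3808463/1952235 ≈ 1.9508)
-z = -1*3808463/1952235 = -3808463/1952235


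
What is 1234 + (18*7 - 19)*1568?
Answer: 169010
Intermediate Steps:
1234 + (18*7 - 19)*1568 = 1234 + (126 - 19)*1568 = 1234 + 107*1568 = 1234 + 167776 = 169010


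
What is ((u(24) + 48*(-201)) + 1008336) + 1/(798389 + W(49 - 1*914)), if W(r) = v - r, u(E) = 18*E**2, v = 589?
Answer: 807086378209/799843 ≈ 1.0091e+6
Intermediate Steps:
W(r) = 589 - r
((u(24) + 48*(-201)) + 1008336) + 1/(798389 + W(49 - 1*914)) = ((18*24**2 + 48*(-201)) + 1008336) + 1/(798389 + (589 - (49 - 1*914))) = ((18*576 - 9648) + 1008336) + 1/(798389 + (589 - (49 - 914))) = ((10368 - 9648) + 1008336) + 1/(798389 + (589 - 1*(-865))) = (720 + 1008336) + 1/(798389 + (589 + 865)) = 1009056 + 1/(798389 + 1454) = 1009056 + 1/799843 = 807086378209/799843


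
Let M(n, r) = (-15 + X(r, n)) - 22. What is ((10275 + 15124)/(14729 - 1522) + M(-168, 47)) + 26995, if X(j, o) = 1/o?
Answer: 59818017233/2218776 ≈ 26960.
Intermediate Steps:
M(n, r) = -37 + 1/n (M(n, r) = (-15 + 1/n) - 22 = -37 + 1/n)
((10275 + 15124)/(14729 - 1522) + M(-168, 47)) + 26995 = ((10275 + 15124)/(14729 - 1522) + (-37 + 1/(-168))) + 26995 = (25399/13207 + (-37 - 1/168)) + 26995 = (25399*(1/13207) - 6217/168) + 26995 = (25399/13207 - 6217/168) + 26995 = -77840887/2218776 + 26995 = 59818017233/2218776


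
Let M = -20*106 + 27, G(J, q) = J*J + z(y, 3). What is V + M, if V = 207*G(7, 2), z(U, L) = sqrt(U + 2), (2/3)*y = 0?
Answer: 8050 + 207*sqrt(2) ≈ 8342.8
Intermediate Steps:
y = 0 (y = (3/2)*0 = 0)
z(U, L) = sqrt(2 + U)
G(J, q) = sqrt(2) + J**2 (G(J, q) = J*J + sqrt(2 + 0) = J**2 + sqrt(2) = sqrt(2) + J**2)
M = -2093 (M = -2120 + 27 = -2093)
V = 10143 + 207*sqrt(2) (V = 207*(sqrt(2) + 7**2) = 207*(sqrt(2) + 49) = 207*(49 + sqrt(2)) = 10143 + 207*sqrt(2) ≈ 10436.)
V + M = (10143 + 207*sqrt(2)) - 2093 = 8050 + 207*sqrt(2)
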